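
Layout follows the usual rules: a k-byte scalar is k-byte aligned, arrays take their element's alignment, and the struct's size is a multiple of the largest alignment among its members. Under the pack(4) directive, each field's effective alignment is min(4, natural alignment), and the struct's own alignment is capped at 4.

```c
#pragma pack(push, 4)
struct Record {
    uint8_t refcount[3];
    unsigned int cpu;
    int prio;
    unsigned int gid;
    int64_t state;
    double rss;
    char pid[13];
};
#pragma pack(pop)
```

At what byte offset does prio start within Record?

8

@0: refcount [3B, align 1] → 3
+1 pad (align 4)
@4: cpu [4B, align 4] → 8
@8: prio [4B, align 4] → 12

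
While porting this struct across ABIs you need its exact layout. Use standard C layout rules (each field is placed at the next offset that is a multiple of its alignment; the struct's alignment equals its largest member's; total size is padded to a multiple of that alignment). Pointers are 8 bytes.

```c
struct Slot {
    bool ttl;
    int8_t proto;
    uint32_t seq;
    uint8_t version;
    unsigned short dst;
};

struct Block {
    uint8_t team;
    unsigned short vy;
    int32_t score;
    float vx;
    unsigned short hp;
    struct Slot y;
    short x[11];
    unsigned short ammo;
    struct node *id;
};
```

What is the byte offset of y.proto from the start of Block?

17

Slot: @0: ttl [1B, align 1] → 1; @1: proto [1B, align 1] → 2; +2 pad (align 4); @4: seq [4B, align 4] → 8; @8: version [1B, align 1] → 9; +1 pad (align 2); @10: dst [2B, align 2] → 12; size 12, align 4
@0: team [1B, align 1] → 1
+1 pad (align 2)
@2: vy [2B, align 2] → 4
@4: score [4B, align 4] → 8
@8: vx [4B, align 4] → 12
@12: hp [2B, align 2] → 14
+2 pad (align 4)
@16: y [12B, align 4] → 28
within Slot: proto at 1
16 + 1 = 17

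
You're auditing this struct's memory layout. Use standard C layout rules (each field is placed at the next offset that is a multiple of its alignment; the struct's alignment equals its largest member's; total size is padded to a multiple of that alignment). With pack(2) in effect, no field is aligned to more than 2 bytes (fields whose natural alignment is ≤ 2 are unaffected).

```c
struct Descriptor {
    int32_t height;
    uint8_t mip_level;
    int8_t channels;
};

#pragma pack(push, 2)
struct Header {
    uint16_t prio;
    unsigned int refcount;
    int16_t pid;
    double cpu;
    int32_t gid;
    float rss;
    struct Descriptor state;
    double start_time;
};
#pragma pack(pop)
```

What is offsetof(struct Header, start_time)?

Descriptor: @0: height [4B, align 4] → 4; @4: mip_level [1B, align 1] → 5; @5: channels [1B, align 1] → 6; +2 tail pad (align 4); size 8, align 4
@0: prio [2B, align 2] → 2
@2: refcount [4B, align 2] → 6
@6: pid [2B, align 2] → 8
@8: cpu [8B, align 2] → 16
@16: gid [4B, align 2] → 20
@20: rss [4B, align 2] → 24
@24: state [8B, align 2] → 32
@32: start_time [8B, align 2] → 40

32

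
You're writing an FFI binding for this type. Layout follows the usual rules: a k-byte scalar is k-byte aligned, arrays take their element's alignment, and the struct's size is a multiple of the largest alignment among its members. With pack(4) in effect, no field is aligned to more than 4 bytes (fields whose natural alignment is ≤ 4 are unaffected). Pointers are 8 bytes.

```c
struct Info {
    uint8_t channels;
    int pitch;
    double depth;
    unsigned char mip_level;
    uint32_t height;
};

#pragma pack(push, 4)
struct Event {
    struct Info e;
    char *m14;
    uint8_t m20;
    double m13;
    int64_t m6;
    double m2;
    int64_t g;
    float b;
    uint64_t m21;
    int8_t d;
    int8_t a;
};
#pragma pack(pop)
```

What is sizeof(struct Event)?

Info: @0: channels [1B, align 1] → 1; +3 pad (align 4); @4: pitch [4B, align 4] → 8; @8: depth [8B, align 8] → 16; @16: mip_level [1B, align 1] → 17; +3 pad (align 4); @20: height [4B, align 4] → 24; size 24, align 8
@0: e [24B, align 4] → 24
@24: m14 [8B, align 4] → 32
@32: m20 [1B, align 1] → 33
+3 pad (align 4)
@36: m13 [8B, align 4] → 44
@44: m6 [8B, align 4] → 52
@52: m2 [8B, align 4] → 60
@60: g [8B, align 4] → 68
@68: b [4B, align 4] → 72
@72: m21 [8B, align 4] → 80
@80: d [1B, align 1] → 81
@81: a [1B, align 1] → 82
+2 tail pad (align 4)
size 84, align 4

84 bytes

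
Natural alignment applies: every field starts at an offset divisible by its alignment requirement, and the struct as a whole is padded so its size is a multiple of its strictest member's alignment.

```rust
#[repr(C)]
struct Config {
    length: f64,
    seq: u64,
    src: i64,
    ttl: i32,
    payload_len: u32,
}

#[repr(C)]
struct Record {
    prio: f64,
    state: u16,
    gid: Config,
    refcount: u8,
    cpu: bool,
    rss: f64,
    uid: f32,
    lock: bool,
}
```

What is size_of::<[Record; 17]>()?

Config: length at 0 (size 8, align 8) → ends 8; seq at 8 (size 8, align 8) → ends 16; src at 16 (size 8, align 8) → ends 24; ttl at 24 (size 4, align 4) → ends 28; payload_len at 28 (size 4, align 4) → ends 32; total 32 bytes, alignment 8
prio at 0 (size 8, align 8) → ends 8
state at 8 (size 2, align 2) → ends 10
pad 6 to align 8 for gid
gid at 16 (size 32, align 8) → ends 48
refcount at 48 (size 1, align 1) → ends 49
cpu at 49 (size 1, align 1) → ends 50
pad 6 to align 8 for rss
rss at 56 (size 8, align 8) → ends 64
uid at 64 (size 4, align 4) → ends 68
lock at 68 (size 1, align 1) → ends 69
tail pad 3 to reach multiple of 8
total 72 bytes, alignment 8
array of 17: 17 × 72 = 1224

1224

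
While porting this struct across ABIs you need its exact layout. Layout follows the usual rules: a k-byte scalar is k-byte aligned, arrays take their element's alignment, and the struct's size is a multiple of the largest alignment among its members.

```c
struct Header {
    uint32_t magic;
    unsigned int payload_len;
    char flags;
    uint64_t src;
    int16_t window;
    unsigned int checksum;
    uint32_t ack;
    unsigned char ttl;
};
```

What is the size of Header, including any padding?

magic at 0 (size 4, align 4) → ends 4
payload_len at 4 (size 4, align 4) → ends 8
flags at 8 (size 1, align 1) → ends 9
pad 7 to align 8 for src
src at 16 (size 8, align 8) → ends 24
window at 24 (size 2, align 2) → ends 26
pad 2 to align 4 for checksum
checksum at 28 (size 4, align 4) → ends 32
ack at 32 (size 4, align 4) → ends 36
ttl at 36 (size 1, align 1) → ends 37
tail pad 3 to reach multiple of 8
total 40 bytes, alignment 8

40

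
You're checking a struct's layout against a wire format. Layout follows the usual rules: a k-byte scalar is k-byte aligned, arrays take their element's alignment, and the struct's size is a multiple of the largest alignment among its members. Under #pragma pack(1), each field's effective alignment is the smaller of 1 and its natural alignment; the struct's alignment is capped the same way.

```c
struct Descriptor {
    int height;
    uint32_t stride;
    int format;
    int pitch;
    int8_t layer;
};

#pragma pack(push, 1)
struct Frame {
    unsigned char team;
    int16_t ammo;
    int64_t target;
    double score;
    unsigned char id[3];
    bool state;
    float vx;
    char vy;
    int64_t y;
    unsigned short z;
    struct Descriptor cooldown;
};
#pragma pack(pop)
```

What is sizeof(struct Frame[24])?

Descriptor: @0: height [4B, align 4] → 4; @4: stride [4B, align 4] → 8; @8: format [4B, align 4] → 12; @12: pitch [4B, align 4] → 16; @16: layer [1B, align 1] → 17; +3 tail pad (align 4); size 20, align 4
@0: team [1B, align 1] → 1
@1: ammo [2B, align 1] → 3
@3: target [8B, align 1] → 11
@11: score [8B, align 1] → 19
@19: id [3B, align 1] → 22
@22: state [1B, align 1] → 23
@23: vx [4B, align 1] → 27
@27: vy [1B, align 1] → 28
@28: y [8B, align 1] → 36
@36: z [2B, align 1] → 38
@38: cooldown [20B, align 1] → 58
size 58, align 1
array of 24: 24 × 58 = 1392

1392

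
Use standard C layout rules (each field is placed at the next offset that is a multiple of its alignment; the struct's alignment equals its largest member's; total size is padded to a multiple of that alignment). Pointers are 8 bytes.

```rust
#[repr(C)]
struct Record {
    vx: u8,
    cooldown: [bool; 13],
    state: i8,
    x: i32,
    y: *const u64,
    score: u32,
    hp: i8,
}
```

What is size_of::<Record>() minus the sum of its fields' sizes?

8

vx at 0 (size 1, align 1) → ends 1
cooldown at 1 (size 13, align 1) → ends 14
state at 14 (size 1, align 1) → ends 15
pad 1 to align 4 for x
x at 16 (size 4, align 4) → ends 20
pad 4 to align 8 for y
y at 24 (size 8, align 8) → ends 32
score at 32 (size 4, align 4) → ends 36
hp at 36 (size 1, align 1) → ends 37
tail pad 3 to reach multiple of 8
total 40 bytes, alignment 8
data bytes 32, size 40 → padding 8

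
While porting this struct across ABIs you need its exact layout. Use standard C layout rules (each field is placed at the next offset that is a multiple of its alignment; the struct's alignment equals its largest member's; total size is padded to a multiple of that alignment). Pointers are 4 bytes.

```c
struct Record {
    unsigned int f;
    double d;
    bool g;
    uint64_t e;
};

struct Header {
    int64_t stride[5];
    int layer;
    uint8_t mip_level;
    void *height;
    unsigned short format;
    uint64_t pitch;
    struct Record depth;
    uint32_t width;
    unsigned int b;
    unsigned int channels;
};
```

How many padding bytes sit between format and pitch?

Record: f at 0 (size 4, align 4) → ends 4; pad 4 to align 8 for d; d at 8 (size 8, align 8) → ends 16; g at 16 (size 1, align 1) → ends 17; pad 7 to align 8 for e; e at 24 (size 8, align 8) → ends 32; total 32 bytes, alignment 8
stride at 0 (size 40, align 8) → ends 40
layer at 40 (size 4, align 4) → ends 44
mip_level at 44 (size 1, align 1) → ends 45
pad 3 to align 4 for height
height at 48 (size 4, align 4) → ends 52
format at 52 (size 2, align 2) → ends 54
pad 2 to align 8 for pitch
pitch at 56 (size 8, align 8) → ends 64

2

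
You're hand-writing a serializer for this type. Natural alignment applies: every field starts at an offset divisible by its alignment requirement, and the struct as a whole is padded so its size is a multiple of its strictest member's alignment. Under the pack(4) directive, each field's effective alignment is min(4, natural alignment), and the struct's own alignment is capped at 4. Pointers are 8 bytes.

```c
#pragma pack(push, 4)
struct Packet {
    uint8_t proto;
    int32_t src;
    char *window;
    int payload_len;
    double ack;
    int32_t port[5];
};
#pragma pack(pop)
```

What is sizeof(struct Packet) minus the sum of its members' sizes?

3

@0: proto [1B, align 1] → 1
+3 pad (align 4)
@4: src [4B, align 4] → 8
@8: window [8B, align 4] → 16
@16: payload_len [4B, align 4] → 20
@20: ack [8B, align 4] → 28
@28: port [20B, align 4] → 48
size 48, align 4
data bytes 45, size 48 → padding 3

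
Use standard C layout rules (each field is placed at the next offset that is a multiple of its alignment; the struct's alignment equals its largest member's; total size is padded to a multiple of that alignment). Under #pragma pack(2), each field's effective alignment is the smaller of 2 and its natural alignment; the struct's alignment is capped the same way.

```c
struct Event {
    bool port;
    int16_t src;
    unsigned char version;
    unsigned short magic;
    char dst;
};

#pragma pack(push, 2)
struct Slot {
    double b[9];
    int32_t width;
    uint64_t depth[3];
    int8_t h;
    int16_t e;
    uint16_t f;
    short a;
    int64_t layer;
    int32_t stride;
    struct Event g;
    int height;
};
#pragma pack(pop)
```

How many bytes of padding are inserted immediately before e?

Event: @0: port [1B, align 1] → 1; +1 pad (align 2); @2: src [2B, align 2] → 4; @4: version [1B, align 1] → 5; +1 pad (align 2); @6: magic [2B, align 2] → 8; @8: dst [1B, align 1] → 9; +1 tail pad (align 2); size 10, align 2
@0: b [72B, align 2] → 72
@72: width [4B, align 2] → 76
@76: depth [24B, align 2] → 100
@100: h [1B, align 1] → 101
+1 pad (align 2)
@102: e [2B, align 2] → 104

1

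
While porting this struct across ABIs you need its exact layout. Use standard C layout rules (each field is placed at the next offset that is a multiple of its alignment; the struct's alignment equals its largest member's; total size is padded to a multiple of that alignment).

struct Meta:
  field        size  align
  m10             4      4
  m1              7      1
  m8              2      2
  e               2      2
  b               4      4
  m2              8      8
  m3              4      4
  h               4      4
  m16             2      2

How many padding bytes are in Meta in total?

m10 at 0 (size 4, align 4) → ends 4
m1 at 4 (size 7, align 1) → ends 11
pad 1 to align 2 for m8
m8 at 12 (size 2, align 2) → ends 14
e at 14 (size 2, align 2) → ends 16
b at 16 (size 4, align 4) → ends 20
pad 4 to align 8 for m2
m2 at 24 (size 8, align 8) → ends 32
m3 at 32 (size 4, align 4) → ends 36
h at 36 (size 4, align 4) → ends 40
m16 at 40 (size 2, align 2) → ends 42
tail pad 6 to reach multiple of 8
total 48 bytes, alignment 8
data bytes 37, size 48 → padding 11

11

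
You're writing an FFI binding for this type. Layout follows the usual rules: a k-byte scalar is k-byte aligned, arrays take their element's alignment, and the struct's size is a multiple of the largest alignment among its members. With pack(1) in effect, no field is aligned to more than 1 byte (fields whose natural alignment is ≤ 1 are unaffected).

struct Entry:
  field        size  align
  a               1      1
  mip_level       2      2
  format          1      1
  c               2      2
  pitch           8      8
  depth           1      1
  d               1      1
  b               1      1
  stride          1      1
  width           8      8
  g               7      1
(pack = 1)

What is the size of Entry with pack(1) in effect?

@0: a [1B, align 1] → 1
@1: mip_level [2B, align 1] → 3
@3: format [1B, align 1] → 4
@4: c [2B, align 1] → 6
@6: pitch [8B, align 1] → 14
@14: depth [1B, align 1] → 15
@15: d [1B, align 1] → 16
@16: b [1B, align 1] → 17
@17: stride [1B, align 1] → 18
@18: width [8B, align 1] → 26
@26: g [7B, align 1] → 33
size 33, align 1

33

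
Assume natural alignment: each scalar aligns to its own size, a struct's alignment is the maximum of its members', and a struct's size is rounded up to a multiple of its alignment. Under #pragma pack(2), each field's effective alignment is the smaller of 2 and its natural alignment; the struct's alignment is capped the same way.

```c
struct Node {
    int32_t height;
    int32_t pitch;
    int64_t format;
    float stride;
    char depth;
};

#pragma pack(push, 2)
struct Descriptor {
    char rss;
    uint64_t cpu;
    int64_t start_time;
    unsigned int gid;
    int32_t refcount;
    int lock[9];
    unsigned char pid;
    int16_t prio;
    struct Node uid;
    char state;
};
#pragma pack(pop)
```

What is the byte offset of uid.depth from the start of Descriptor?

Node: @0: height [4B, align 4] → 4; @4: pitch [4B, align 4] → 8; @8: format [8B, align 8] → 16; @16: stride [4B, align 4] → 20; @20: depth [1B, align 1] → 21; +3 tail pad (align 8); size 24, align 8
@0: rss [1B, align 1] → 1
+1 pad (align 2)
@2: cpu [8B, align 2] → 10
@10: start_time [8B, align 2] → 18
@18: gid [4B, align 2] → 22
@22: refcount [4B, align 2] → 26
@26: lock [36B, align 2] → 62
@62: pid [1B, align 1] → 63
+1 pad (align 2)
@64: prio [2B, align 2] → 66
@66: uid [24B, align 2] → 90
within Node: depth at 20
66 + 20 = 86

86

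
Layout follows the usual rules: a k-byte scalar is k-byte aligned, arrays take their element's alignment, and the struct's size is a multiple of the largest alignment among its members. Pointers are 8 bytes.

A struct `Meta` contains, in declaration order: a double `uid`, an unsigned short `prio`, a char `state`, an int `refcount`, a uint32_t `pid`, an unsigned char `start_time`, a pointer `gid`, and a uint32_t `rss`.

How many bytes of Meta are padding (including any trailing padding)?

8

uid at 0 (size 8, align 8) → ends 8
prio at 8 (size 2, align 2) → ends 10
state at 10 (size 1, align 1) → ends 11
pad 1 to align 4 for refcount
refcount at 12 (size 4, align 4) → ends 16
pid at 16 (size 4, align 4) → ends 20
start_time at 20 (size 1, align 1) → ends 21
pad 3 to align 8 for gid
gid at 24 (size 8, align 8) → ends 32
rss at 32 (size 4, align 4) → ends 36
tail pad 4 to reach multiple of 8
total 40 bytes, alignment 8
data bytes 32, size 40 → padding 8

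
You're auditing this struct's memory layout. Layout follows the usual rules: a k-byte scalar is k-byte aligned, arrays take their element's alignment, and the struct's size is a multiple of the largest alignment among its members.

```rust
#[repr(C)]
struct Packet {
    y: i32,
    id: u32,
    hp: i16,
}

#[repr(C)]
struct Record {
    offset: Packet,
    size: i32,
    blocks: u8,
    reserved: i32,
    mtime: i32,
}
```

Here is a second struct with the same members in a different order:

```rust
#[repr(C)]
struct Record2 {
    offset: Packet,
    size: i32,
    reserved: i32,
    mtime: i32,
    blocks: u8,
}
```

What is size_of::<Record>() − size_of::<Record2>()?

0

Packet: 0..4  y  (4B, 4-aligned); 4..8  id  (4B, 4-aligned); 8..10  hp  (2B, 2-aligned); 10..12  -- tail padding (2B); sizeof = 12, alignof = 4
0..12  offset  (12B, 4-aligned)
12..16  size  (4B, 4-aligned)
16..17  blocks  (1B, 1-aligned)
17..20  -- padding (3B)
20..24  reserved  (4B, 4-aligned)
24..28  mtime  (4B, 4-aligned)
sizeof = 28, alignof = 4
— Record2 —
0..12  offset  (12B, 4-aligned)
12..16  size  (4B, 4-aligned)
16..20  reserved  (4B, 4-aligned)
20..24  mtime  (4B, 4-aligned)
24..25  blocks  (1B, 1-aligned)
25..28  -- tail padding (3B)
sizeof = 28, alignof = 4
28 − 28 = 0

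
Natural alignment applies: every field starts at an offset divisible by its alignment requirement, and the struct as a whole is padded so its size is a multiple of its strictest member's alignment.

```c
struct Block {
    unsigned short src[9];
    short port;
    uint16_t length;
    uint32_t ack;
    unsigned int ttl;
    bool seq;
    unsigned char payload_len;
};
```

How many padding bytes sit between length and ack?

2

@0: src [18B, align 2] → 18
@18: port [2B, align 2] → 20
@20: length [2B, align 2] → 22
+2 pad (align 4)
@24: ack [4B, align 4] → 28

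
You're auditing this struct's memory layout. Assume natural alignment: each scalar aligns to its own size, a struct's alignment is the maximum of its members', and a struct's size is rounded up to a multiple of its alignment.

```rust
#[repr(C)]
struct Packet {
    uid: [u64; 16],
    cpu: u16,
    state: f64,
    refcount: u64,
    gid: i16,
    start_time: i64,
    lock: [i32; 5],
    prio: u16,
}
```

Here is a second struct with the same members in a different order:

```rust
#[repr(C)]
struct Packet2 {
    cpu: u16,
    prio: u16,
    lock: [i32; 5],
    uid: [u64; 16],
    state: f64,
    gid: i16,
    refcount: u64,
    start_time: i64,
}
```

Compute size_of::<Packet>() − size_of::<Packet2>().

@0: uid [128B, align 8] → 128
@128: cpu [2B, align 2] → 130
+6 pad (align 8)
@136: state [8B, align 8] → 144
@144: refcount [8B, align 8] → 152
@152: gid [2B, align 2] → 154
+6 pad (align 8)
@160: start_time [8B, align 8] → 168
@168: lock [20B, align 4] → 188
@188: prio [2B, align 2] → 190
+2 tail pad (align 8)
size 192, align 8
— Packet2 —
@0: cpu [2B, align 2] → 2
@2: prio [2B, align 2] → 4
@4: lock [20B, align 4] → 24
@24: uid [128B, align 8] → 152
@152: state [8B, align 8] → 160
@160: gid [2B, align 2] → 162
+6 pad (align 8)
@168: refcount [8B, align 8] → 176
@176: start_time [8B, align 8] → 184
size 184, align 8
192 − 184 = 8

8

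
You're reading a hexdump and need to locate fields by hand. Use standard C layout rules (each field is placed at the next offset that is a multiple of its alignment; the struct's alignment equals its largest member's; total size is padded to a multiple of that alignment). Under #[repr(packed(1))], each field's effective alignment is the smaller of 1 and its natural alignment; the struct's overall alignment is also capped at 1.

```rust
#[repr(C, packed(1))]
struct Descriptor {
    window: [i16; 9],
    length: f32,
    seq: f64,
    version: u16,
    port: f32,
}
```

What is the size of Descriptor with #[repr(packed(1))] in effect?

window at 0 (size 18, align 1) → ends 18
length at 18 (size 4, align 1) → ends 22
seq at 22 (size 8, align 1) → ends 30
version at 30 (size 2, align 1) → ends 32
port at 32 (size 4, align 1) → ends 36
total 36 bytes, alignment 1

36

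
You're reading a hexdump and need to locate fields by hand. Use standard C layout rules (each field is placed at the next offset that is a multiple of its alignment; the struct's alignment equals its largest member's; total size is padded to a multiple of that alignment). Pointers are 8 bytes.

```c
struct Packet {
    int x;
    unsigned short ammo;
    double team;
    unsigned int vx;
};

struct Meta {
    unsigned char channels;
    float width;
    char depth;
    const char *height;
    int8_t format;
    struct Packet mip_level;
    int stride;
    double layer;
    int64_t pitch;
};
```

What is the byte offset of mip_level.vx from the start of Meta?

Packet: 0..4  x  (4B, 4-aligned); 4..6  ammo  (2B, 2-aligned); 6..8  -- padding (2B); 8..16  team  (8B, 8-aligned); 16..20  vx  (4B, 4-aligned); 20..24  -- tail padding (4B); sizeof = 24, alignof = 8
0..1  channels  (1B, 1-aligned)
1..4  -- padding (3B)
4..8  width  (4B, 4-aligned)
8..9  depth  (1B, 1-aligned)
9..16  -- padding (7B)
16..24  height  (8B, 8-aligned)
24..25  format  (1B, 1-aligned)
25..32  -- padding (7B)
32..56  mip_level  (24B, 8-aligned)
within Packet: vx at 16
32 + 16 = 48

48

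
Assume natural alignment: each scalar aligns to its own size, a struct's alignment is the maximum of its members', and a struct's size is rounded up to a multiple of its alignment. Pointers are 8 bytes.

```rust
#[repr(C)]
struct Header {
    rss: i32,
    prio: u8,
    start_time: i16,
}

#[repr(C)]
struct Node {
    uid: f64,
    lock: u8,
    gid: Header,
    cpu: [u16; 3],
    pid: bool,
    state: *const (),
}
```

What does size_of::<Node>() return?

Header: 0..4  rss  (4B, 4-aligned); 4..5  prio  (1B, 1-aligned); 5..6  -- padding (1B); 6..8  start_time  (2B, 2-aligned); sizeof = 8, alignof = 4
0..8  uid  (8B, 8-aligned)
8..9  lock  (1B, 1-aligned)
9..12  -- padding (3B)
12..20  gid  (8B, 4-aligned)
20..26  cpu  (6B, 2-aligned)
26..27  pid  (1B, 1-aligned)
27..32  -- padding (5B)
32..40  state  (8B, 8-aligned)
sizeof = 40, alignof = 8

40 bytes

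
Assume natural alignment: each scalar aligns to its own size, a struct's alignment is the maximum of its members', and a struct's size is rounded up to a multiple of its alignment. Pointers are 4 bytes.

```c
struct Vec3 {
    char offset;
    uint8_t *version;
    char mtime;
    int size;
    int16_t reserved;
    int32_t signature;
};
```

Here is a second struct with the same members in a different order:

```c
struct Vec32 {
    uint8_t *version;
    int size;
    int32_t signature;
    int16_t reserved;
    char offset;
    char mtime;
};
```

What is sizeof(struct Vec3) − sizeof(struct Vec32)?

8

@0: offset [1B, align 1] → 1
+3 pad (align 4)
@4: version [4B, align 4] → 8
@8: mtime [1B, align 1] → 9
+3 pad (align 4)
@12: size [4B, align 4] → 16
@16: reserved [2B, align 2] → 18
+2 pad (align 4)
@20: signature [4B, align 4] → 24
size 24, align 4
— Vec32 —
@0: version [4B, align 4] → 4
@4: size [4B, align 4] → 8
@8: signature [4B, align 4] → 12
@12: reserved [2B, align 2] → 14
@14: offset [1B, align 1] → 15
@15: mtime [1B, align 1] → 16
size 16, align 4
24 − 16 = 8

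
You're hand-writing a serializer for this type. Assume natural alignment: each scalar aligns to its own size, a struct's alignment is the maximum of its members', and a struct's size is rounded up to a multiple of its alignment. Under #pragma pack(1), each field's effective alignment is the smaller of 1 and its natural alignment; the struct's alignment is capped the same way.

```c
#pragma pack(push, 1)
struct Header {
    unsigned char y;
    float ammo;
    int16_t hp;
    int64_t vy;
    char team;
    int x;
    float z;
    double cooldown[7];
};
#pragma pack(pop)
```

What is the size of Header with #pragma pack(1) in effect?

y at 0 (size 1, align 1) → ends 1
ammo at 1 (size 4, align 1) → ends 5
hp at 5 (size 2, align 1) → ends 7
vy at 7 (size 8, align 1) → ends 15
team at 15 (size 1, align 1) → ends 16
x at 16 (size 4, align 1) → ends 20
z at 20 (size 4, align 1) → ends 24
cooldown at 24 (size 56, align 1) → ends 80
total 80 bytes, alignment 1

80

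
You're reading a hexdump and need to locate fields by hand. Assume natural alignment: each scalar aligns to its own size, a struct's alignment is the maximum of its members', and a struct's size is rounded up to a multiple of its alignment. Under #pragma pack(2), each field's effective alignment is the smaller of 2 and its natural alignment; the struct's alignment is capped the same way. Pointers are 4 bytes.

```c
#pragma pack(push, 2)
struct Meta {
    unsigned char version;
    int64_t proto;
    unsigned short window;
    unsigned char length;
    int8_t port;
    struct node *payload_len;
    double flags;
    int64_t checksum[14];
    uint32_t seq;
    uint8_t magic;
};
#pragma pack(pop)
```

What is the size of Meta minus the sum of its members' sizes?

0..1  version  (1B, 1-aligned)
1..2  -- padding (1B)
2..10  proto  (8B, 2-aligned)
10..12  window  (2B, 2-aligned)
12..13  length  (1B, 1-aligned)
13..14  port  (1B, 1-aligned)
14..18  payload_len  (4B, 2-aligned)
18..26  flags  (8B, 2-aligned)
26..138  checksum  (112B, 2-aligned)
138..142  seq  (4B, 2-aligned)
142..143  magic  (1B, 1-aligned)
143..144  -- tail padding (1B)
sizeof = 144, alignof = 2
data bytes 142, size 144 → padding 2

2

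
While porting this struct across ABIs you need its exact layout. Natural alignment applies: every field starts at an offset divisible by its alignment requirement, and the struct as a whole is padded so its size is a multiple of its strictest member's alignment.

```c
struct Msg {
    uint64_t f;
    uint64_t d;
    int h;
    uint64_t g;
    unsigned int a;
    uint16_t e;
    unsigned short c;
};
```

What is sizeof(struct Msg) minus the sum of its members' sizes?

4

f at 0 (size 8, align 8) → ends 8
d at 8 (size 8, align 8) → ends 16
h at 16 (size 4, align 4) → ends 20
pad 4 to align 8 for g
g at 24 (size 8, align 8) → ends 32
a at 32 (size 4, align 4) → ends 36
e at 36 (size 2, align 2) → ends 38
c at 38 (size 2, align 2) → ends 40
total 40 bytes, alignment 8
data bytes 36, size 40 → padding 4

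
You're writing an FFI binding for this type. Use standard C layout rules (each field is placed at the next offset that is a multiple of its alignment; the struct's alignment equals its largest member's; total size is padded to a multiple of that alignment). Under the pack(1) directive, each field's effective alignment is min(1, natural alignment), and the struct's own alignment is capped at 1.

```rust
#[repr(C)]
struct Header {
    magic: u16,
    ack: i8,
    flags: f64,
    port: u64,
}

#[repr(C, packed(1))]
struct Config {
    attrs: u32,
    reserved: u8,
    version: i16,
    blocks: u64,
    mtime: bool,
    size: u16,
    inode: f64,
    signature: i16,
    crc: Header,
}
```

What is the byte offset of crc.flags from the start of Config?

Header: @0: magic [2B, align 2] → 2; @2: ack [1B, align 1] → 3; +5 pad (align 8); @8: flags [8B, align 8] → 16; @16: port [8B, align 8] → 24; size 24, align 8
@0: attrs [4B, align 1] → 4
@4: reserved [1B, align 1] → 5
@5: version [2B, align 1] → 7
@7: blocks [8B, align 1] → 15
@15: mtime [1B, align 1] → 16
@16: size [2B, align 1] → 18
@18: inode [8B, align 1] → 26
@26: signature [2B, align 1] → 28
@28: crc [24B, align 1] → 52
within Header: flags at 8
28 + 8 = 36

36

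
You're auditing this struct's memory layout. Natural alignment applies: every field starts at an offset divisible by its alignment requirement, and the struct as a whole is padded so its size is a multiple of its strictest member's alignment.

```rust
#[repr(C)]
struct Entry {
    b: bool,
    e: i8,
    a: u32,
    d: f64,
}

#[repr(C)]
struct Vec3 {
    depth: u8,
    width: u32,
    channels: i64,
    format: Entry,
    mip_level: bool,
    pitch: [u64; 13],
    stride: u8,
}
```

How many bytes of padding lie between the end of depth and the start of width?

Entry: b at 0 (size 1, align 1) → ends 1; e at 1 (size 1, align 1) → ends 2; pad 2 to align 4 for a; a at 4 (size 4, align 4) → ends 8; d at 8 (size 8, align 8) → ends 16; total 16 bytes, alignment 8
depth at 0 (size 1, align 1) → ends 1
pad 3 to align 4 for width
width at 4 (size 4, align 4) → ends 8

3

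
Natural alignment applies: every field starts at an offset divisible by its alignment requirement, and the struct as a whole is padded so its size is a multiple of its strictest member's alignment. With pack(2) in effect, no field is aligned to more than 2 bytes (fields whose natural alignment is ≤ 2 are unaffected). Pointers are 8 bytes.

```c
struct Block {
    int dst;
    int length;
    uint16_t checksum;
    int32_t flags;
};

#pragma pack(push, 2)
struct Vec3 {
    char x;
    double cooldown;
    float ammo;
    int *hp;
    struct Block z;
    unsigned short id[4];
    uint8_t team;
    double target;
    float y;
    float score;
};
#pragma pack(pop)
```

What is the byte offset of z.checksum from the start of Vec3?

30

Block: 0..4  dst  (4B, 4-aligned); 4..8  length  (4B, 4-aligned); 8..10  checksum  (2B, 2-aligned); 10..12  -- padding (2B); 12..16  flags  (4B, 4-aligned); sizeof = 16, alignof = 4
0..1  x  (1B, 1-aligned)
1..2  -- padding (1B)
2..10  cooldown  (8B, 2-aligned)
10..14  ammo  (4B, 2-aligned)
14..22  hp  (8B, 2-aligned)
22..38  z  (16B, 2-aligned)
within Block: checksum at 8
22 + 8 = 30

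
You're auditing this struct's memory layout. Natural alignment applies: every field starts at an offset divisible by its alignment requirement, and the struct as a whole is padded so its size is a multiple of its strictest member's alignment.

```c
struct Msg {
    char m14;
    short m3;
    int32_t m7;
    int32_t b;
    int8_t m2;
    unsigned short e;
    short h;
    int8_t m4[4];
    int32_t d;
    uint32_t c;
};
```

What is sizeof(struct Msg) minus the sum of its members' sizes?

4

0..1  m14  (1B, 1-aligned)
1..2  -- padding (1B)
2..4  m3  (2B, 2-aligned)
4..8  m7  (4B, 4-aligned)
8..12  b  (4B, 4-aligned)
12..13  m2  (1B, 1-aligned)
13..14  -- padding (1B)
14..16  e  (2B, 2-aligned)
16..18  h  (2B, 2-aligned)
18..22  m4  (4B, 1-aligned)
22..24  -- padding (2B)
24..28  d  (4B, 4-aligned)
28..32  c  (4B, 4-aligned)
sizeof = 32, alignof = 4
data bytes 28, size 32 → padding 4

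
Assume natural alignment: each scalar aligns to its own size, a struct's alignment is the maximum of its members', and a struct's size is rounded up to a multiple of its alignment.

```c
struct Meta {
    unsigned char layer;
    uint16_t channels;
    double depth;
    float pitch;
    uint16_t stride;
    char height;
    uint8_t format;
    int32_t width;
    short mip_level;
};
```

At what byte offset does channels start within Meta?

layer at 0 (size 1, align 1) → ends 1
pad 1 to align 2 for channels
channels at 2 (size 2, align 2) → ends 4

2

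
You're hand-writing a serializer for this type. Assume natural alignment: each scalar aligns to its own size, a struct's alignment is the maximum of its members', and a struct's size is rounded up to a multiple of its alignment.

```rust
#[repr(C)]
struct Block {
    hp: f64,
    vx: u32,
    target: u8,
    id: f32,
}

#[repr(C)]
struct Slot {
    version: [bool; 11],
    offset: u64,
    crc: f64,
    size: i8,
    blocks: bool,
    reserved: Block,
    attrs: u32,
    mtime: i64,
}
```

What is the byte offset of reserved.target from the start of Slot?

52

Block: @0: hp [8B, align 8] → 8; @8: vx [4B, align 4] → 12; @12: target [1B, align 1] → 13; +3 pad (align 4); @16: id [4B, align 4] → 20; +4 tail pad (align 8); size 24, align 8
@0: version [11B, align 1] → 11
+5 pad (align 8)
@16: offset [8B, align 8] → 24
@24: crc [8B, align 8] → 32
@32: size [1B, align 1] → 33
@33: blocks [1B, align 1] → 34
+6 pad (align 8)
@40: reserved [24B, align 8] → 64
within Block: target at 12
40 + 12 = 52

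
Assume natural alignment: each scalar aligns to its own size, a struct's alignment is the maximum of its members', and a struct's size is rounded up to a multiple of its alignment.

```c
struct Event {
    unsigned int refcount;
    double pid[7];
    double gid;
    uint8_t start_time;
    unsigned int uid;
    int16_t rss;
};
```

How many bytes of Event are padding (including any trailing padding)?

0..4  refcount  (4B, 4-aligned)
4..8  -- padding (4B)
8..64  pid  (56B, 8-aligned)
64..72  gid  (8B, 8-aligned)
72..73  start_time  (1B, 1-aligned)
73..76  -- padding (3B)
76..80  uid  (4B, 4-aligned)
80..82  rss  (2B, 2-aligned)
82..88  -- tail padding (6B)
sizeof = 88, alignof = 8
data bytes 75, size 88 → padding 13

13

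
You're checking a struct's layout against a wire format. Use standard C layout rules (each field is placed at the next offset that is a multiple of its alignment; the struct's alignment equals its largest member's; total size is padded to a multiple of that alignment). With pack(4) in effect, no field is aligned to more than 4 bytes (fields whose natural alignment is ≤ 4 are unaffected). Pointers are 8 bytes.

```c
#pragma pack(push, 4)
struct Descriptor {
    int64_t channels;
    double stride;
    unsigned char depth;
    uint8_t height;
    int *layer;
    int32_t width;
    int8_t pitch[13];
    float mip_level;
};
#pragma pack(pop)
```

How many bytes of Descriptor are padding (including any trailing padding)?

5

0..8  channels  (8B, 4-aligned)
8..16  stride  (8B, 4-aligned)
16..17  depth  (1B, 1-aligned)
17..18  height  (1B, 1-aligned)
18..20  -- padding (2B)
20..28  layer  (8B, 4-aligned)
28..32  width  (4B, 4-aligned)
32..45  pitch  (13B, 1-aligned)
45..48  -- padding (3B)
48..52  mip_level  (4B, 4-aligned)
sizeof = 52, alignof = 4
data bytes 47, size 52 → padding 5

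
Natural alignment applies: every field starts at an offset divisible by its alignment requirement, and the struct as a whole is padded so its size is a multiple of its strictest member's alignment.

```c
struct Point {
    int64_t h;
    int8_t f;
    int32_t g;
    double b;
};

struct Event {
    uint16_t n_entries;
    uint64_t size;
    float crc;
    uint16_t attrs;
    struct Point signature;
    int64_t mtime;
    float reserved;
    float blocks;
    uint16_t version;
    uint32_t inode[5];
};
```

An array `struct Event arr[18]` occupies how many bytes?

Point: 0..8  h  (8B, 8-aligned); 8..9  f  (1B, 1-aligned); 9..12  -- padding (3B); 12..16  g  (4B, 4-aligned); 16..24  b  (8B, 8-aligned); sizeof = 24, alignof = 8
0..2  n_entries  (2B, 2-aligned)
2..8  -- padding (6B)
8..16  size  (8B, 8-aligned)
16..20  crc  (4B, 4-aligned)
20..22  attrs  (2B, 2-aligned)
22..24  -- padding (2B)
24..48  signature  (24B, 8-aligned)
48..56  mtime  (8B, 8-aligned)
56..60  reserved  (4B, 4-aligned)
60..64  blocks  (4B, 4-aligned)
64..66  version  (2B, 2-aligned)
66..68  -- padding (2B)
68..88  inode  (20B, 4-aligned)
sizeof = 88, alignof = 8
array of 18: 18 × 88 = 1584

1584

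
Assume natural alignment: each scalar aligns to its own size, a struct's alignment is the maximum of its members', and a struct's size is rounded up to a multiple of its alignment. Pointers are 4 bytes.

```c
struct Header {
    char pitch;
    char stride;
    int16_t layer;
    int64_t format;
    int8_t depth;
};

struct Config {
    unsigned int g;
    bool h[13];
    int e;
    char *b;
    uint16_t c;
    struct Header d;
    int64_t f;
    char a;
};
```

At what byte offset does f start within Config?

Header: pitch at 0 (size 1, align 1) → ends 1; stride at 1 (size 1, align 1) → ends 2; layer at 2 (size 2, align 2) → ends 4; pad 4 to align 8 for format; format at 8 (size 8, align 8) → ends 16; depth at 16 (size 1, align 1) → ends 17; tail pad 7 to reach multiple of 8; total 24 bytes, alignment 8
g at 0 (size 4, align 4) → ends 4
h at 4 (size 13, align 1) → ends 17
pad 3 to align 4 for e
e at 20 (size 4, align 4) → ends 24
b at 24 (size 4, align 4) → ends 28
c at 28 (size 2, align 2) → ends 30
pad 2 to align 8 for d
d at 32 (size 24, align 8) → ends 56
f at 56 (size 8, align 8) → ends 64

56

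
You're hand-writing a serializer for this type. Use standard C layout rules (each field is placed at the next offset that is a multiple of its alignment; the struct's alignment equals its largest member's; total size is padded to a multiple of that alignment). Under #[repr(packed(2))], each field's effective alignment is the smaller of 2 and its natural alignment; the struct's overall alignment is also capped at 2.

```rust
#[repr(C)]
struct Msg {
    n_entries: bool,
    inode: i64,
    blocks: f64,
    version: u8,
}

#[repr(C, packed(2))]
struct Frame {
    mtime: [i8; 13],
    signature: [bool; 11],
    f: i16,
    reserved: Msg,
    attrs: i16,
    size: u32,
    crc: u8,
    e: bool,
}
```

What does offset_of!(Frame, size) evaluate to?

60

Msg: @0: n_entries [1B, align 1] → 1; +7 pad (align 8); @8: inode [8B, align 8] → 16; @16: blocks [8B, align 8] → 24; @24: version [1B, align 1] → 25; +7 tail pad (align 8); size 32, align 8
@0: mtime [13B, align 1] → 13
@13: signature [11B, align 1] → 24
@24: f [2B, align 2] → 26
@26: reserved [32B, align 2] → 58
@58: attrs [2B, align 2] → 60
@60: size [4B, align 2] → 64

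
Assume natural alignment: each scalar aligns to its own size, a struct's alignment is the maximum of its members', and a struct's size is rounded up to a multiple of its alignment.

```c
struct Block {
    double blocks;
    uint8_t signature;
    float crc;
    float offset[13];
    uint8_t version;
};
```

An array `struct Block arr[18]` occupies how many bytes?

1296

@0: blocks [8B, align 8] → 8
@8: signature [1B, align 1] → 9
+3 pad (align 4)
@12: crc [4B, align 4] → 16
@16: offset [52B, align 4] → 68
@68: version [1B, align 1] → 69
+3 tail pad (align 8)
size 72, align 8
array of 18: 18 × 72 = 1296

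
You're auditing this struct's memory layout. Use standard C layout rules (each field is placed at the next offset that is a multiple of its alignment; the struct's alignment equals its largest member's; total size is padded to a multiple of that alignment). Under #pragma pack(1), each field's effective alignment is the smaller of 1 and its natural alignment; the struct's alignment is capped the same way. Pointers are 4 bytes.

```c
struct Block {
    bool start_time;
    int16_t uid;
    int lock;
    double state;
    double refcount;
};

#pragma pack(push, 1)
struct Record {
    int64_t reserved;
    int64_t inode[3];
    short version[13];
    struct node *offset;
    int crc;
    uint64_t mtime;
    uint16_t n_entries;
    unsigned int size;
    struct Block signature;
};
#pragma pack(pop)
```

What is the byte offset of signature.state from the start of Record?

88

Block: start_time at 0 (size 1, align 1) → ends 1; pad 1 to align 2 for uid; uid at 2 (size 2, align 2) → ends 4; lock at 4 (size 4, align 4) → ends 8; state at 8 (size 8, align 8) → ends 16; refcount at 16 (size 8, align 8) → ends 24; total 24 bytes, alignment 8
reserved at 0 (size 8, align 1) → ends 8
inode at 8 (size 24, align 1) → ends 32
version at 32 (size 26, align 1) → ends 58
offset at 58 (size 4, align 1) → ends 62
crc at 62 (size 4, align 1) → ends 66
mtime at 66 (size 8, align 1) → ends 74
n_entries at 74 (size 2, align 1) → ends 76
size at 76 (size 4, align 1) → ends 80
signature at 80 (size 24, align 1) → ends 104
within Block: state at 8
80 + 8 = 88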